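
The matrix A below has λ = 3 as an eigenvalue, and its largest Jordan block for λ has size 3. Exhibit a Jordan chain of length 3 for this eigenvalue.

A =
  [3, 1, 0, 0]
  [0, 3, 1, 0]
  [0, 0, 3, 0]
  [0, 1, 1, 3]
A Jordan chain for λ = 3 of length 3:
v_1 = (1, 0, 0, 1)ᵀ
v_2 = (0, 1, 0, 1)ᵀ
v_3 = (0, 0, 1, 0)ᵀ

Let N = A − (3)·I. We want v_3 with N^3 v_3 = 0 but N^2 v_3 ≠ 0; then v_{j-1} := N · v_j for j = 3, …, 2.

Pick v_3 = (0, 0, 1, 0)ᵀ.
Then v_2 = N · v_3 = (0, 1, 0, 1)ᵀ.
Then v_1 = N · v_2 = (1, 0, 0, 1)ᵀ.

Sanity check: (A − (3)·I) v_1 = (0, 0, 0, 0)ᵀ = 0. ✓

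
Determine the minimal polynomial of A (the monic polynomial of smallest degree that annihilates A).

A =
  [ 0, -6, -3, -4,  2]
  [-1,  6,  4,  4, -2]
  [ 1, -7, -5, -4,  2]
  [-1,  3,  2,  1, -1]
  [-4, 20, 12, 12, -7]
x^3 + 3*x^2 + 3*x + 1

The characteristic polynomial is χ_A(x) = (x + 1)^5, so the eigenvalues are known. The minimal polynomial is
  m_A(x) = Π_λ (x − λ)^{k_λ}
where k_λ is the size of the *largest* Jordan block for λ (equivalently, the smallest k with (A − λI)^k v = 0 for every generalised eigenvector v of λ).

  λ = -1: largest Jordan block has size 3, contributing (x + 1)^3

So m_A(x) = (x + 1)^3 = x^3 + 3*x^2 + 3*x + 1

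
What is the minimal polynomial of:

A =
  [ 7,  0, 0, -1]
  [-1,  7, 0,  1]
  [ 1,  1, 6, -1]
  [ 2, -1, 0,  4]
x^3 - 18*x^2 + 108*x - 216

The characteristic polynomial is χ_A(x) = (x - 6)^4, so the eigenvalues are known. The minimal polynomial is
  m_A(x) = Π_λ (x − λ)^{k_λ}
where k_λ is the size of the *largest* Jordan block for λ (equivalently, the smallest k with (A − λI)^k v = 0 for every generalised eigenvector v of λ).

  λ = 6: largest Jordan block has size 3, contributing (x − 6)^3

So m_A(x) = (x - 6)^3 = x^3 - 18*x^2 + 108*x - 216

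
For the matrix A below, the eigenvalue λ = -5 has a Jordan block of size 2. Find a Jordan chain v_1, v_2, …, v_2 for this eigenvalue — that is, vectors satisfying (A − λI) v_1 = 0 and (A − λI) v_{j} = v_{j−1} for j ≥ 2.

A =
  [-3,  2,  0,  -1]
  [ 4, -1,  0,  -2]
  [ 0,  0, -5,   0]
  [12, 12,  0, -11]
A Jordan chain for λ = -5 of length 2:
v_1 = (2, 4, 0, 12)ᵀ
v_2 = (1, 0, 0, 0)ᵀ

Let N = A − (-5)·I. We want v_2 with N^2 v_2 = 0 but N^1 v_2 ≠ 0; then v_{j-1} := N · v_j for j = 2, …, 2.

Pick v_2 = (1, 0, 0, 0)ᵀ.
Then v_1 = N · v_2 = (2, 4, 0, 12)ᵀ.

Sanity check: (A − (-5)·I) v_1 = (0, 0, 0, 0)ᵀ = 0. ✓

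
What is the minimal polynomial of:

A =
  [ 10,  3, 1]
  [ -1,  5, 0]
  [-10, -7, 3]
x^3 - 18*x^2 + 108*x - 216

The characteristic polynomial is χ_A(x) = (x - 6)^3, so the eigenvalues are known. The minimal polynomial is
  m_A(x) = Π_λ (x − λ)^{k_λ}
where k_λ is the size of the *largest* Jordan block for λ (equivalently, the smallest k with (A − λI)^k v = 0 for every generalised eigenvector v of λ).

  λ = 6: largest Jordan block has size 3, contributing (x − 6)^3

So m_A(x) = (x - 6)^3 = x^3 - 18*x^2 + 108*x - 216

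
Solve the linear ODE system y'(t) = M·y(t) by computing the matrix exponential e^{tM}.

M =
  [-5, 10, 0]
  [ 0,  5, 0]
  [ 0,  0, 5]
e^{tM} =
  [exp(-5*t), exp(5*t) - exp(-5*t), 0]
  [0, exp(5*t), 0]
  [0, 0, exp(5*t)]

Strategy: write M = P · J · P⁻¹ where J is a Jordan canonical form, so e^{tM} = P · e^{tJ} · P⁻¹, and e^{tJ} can be computed block-by-block.

M has Jordan form
J =
  [-5, 0, 0]
  [ 0, 5, 0]
  [ 0, 0, 5]
(up to reordering of blocks).

Per-block formulas:
  For a 1×1 block at λ = 5: exp(t · [5]) = [e^(5t)].
  For a 1×1 block at λ = -5: exp(t · [-5]) = [e^(-5t)].

After assembling e^{tJ} and conjugating by P, we get:

e^{tM} =
  [exp(-5*t), exp(5*t) - exp(-5*t), 0]
  [0, exp(5*t), 0]
  [0, 0, exp(5*t)]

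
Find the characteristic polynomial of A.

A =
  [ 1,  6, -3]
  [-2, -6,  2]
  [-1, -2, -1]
x^3 + 6*x^2 + 12*x + 8

Expanding det(x·I − A) (e.g. by cofactor expansion or by noting that A is similar to its Jordan form J, which has the same characteristic polynomial as A) gives
  χ_A(x) = x^3 + 6*x^2 + 12*x + 8
which factors as (x + 2)^3. The eigenvalues (with algebraic multiplicities) are λ = -2 with multiplicity 3.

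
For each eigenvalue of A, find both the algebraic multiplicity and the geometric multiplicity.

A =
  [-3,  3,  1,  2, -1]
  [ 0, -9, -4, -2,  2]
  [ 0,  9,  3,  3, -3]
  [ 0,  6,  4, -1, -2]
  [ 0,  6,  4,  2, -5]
λ = -3: alg = 5, geom = 3

Step 1 — factor the characteristic polynomial to read off the algebraic multiplicities:
  χ_A(x) = (x + 3)^5

Step 2 — compute geometric multiplicities via the rank-nullity identity g(λ) = n − rank(A − λI):
  rank(A − (-3)·I) = 2, so dim ker(A − (-3)·I) = n − 2 = 3

Summary:
  λ = -3: algebraic multiplicity = 5, geometric multiplicity = 3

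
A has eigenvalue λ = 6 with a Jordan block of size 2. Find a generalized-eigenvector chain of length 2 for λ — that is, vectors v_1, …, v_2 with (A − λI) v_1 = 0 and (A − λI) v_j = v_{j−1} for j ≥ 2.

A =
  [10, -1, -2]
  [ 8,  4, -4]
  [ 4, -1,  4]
A Jordan chain for λ = 6 of length 2:
v_1 = (4, 8, 4)ᵀ
v_2 = (1, 0, 0)ᵀ

Let N = A − (6)·I. We want v_2 with N^2 v_2 = 0 but N^1 v_2 ≠ 0; then v_{j-1} := N · v_j for j = 2, …, 2.

Pick v_2 = (1, 0, 0)ᵀ.
Then v_1 = N · v_2 = (4, 8, 4)ᵀ.

Sanity check: (A − (6)·I) v_1 = (0, 0, 0)ᵀ = 0. ✓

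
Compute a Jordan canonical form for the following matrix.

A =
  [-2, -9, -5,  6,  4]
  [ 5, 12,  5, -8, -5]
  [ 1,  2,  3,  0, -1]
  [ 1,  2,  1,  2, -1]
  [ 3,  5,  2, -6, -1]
J_2(2) ⊕ J_1(2) ⊕ J_2(4)

The characteristic polynomial is
  det(x·I − A) = x^5 - 14*x^4 + 76*x^3 - 200*x^2 + 256*x - 128 = (x - 4)^2*(x - 2)^3

Eigenvalues and multiplicities (the geometric multiplicity of λ is n − rank(A − λI), which equals the number of Jordan blocks for λ):
  λ = 2: algebraic multiplicity = 3, geometric multiplicity = 2
  λ = 4: algebraic multiplicity = 2, geometric multiplicity = 1

Determining the block sizes for each eigenvalue:
  λ = 2: 2 blocks summing to 3 forces exactly one block of size 2 and the rest size 1 → block sizes [2, 1]
  λ = 4: one block (gm = 1), so the single block has size am = 2 → block sizes [2]

Assembling the blocks gives a Jordan form
J =
  [2, 1, 0, 0, 0]
  [0, 2, 0, 0, 0]
  [0, 0, 2, 0, 0]
  [0, 0, 0, 4, 1]
  [0, 0, 0, 0, 4]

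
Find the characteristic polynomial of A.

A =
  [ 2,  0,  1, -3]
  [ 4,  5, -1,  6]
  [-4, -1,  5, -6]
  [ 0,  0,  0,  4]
x^4 - 16*x^3 + 96*x^2 - 256*x + 256

Expanding det(x·I − A) (e.g. by cofactor expansion or by noting that A is similar to its Jordan form J, which has the same characteristic polynomial as A) gives
  χ_A(x) = x^4 - 16*x^3 + 96*x^2 - 256*x + 256
which factors as (x - 4)^4. The eigenvalues (with algebraic multiplicities) are λ = 4 with multiplicity 4.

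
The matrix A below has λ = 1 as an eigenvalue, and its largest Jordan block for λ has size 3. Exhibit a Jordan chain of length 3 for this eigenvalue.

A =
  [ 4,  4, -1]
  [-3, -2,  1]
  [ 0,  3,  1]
A Jordan chain for λ = 1 of length 3:
v_1 = (-3, 0, -9)ᵀ
v_2 = (3, -3, 0)ᵀ
v_3 = (1, 0, 0)ᵀ

Let N = A − (1)·I. We want v_3 with N^3 v_3 = 0 but N^2 v_3 ≠ 0; then v_{j-1} := N · v_j for j = 3, …, 2.

Pick v_3 = (1, 0, 0)ᵀ.
Then v_2 = N · v_3 = (3, -3, 0)ᵀ.
Then v_1 = N · v_2 = (-3, 0, -9)ᵀ.

Sanity check: (A − (1)·I) v_1 = (0, 0, 0)ᵀ = 0. ✓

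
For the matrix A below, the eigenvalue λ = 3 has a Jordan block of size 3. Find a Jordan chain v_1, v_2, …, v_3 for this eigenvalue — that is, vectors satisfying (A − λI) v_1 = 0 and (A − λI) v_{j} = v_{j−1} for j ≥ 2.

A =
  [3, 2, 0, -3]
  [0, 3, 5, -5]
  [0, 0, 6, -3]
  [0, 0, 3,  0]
A Jordan chain for λ = 3 of length 3:
v_1 = (1, 0, 0, 0)ᵀ
v_2 = (0, 5, 3, 3)ᵀ
v_3 = (0, 0, 1, 0)ᵀ

Let N = A − (3)·I. We want v_3 with N^3 v_3 = 0 but N^2 v_3 ≠ 0; then v_{j-1} := N · v_j for j = 3, …, 2.

Pick v_3 = (0, 0, 1, 0)ᵀ.
Then v_2 = N · v_3 = (0, 5, 3, 3)ᵀ.
Then v_1 = N · v_2 = (1, 0, 0, 0)ᵀ.

Sanity check: (A − (3)·I) v_1 = (0, 0, 0, 0)ᵀ = 0. ✓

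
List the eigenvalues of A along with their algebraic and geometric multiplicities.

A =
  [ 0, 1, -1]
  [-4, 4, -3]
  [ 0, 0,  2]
λ = 2: alg = 3, geom = 1

Step 1 — factor the characteristic polynomial to read off the algebraic multiplicities:
  χ_A(x) = (x - 2)^3

Step 2 — compute geometric multiplicities via the rank-nullity identity g(λ) = n − rank(A − λI):
  rank(A − (2)·I) = 2, so dim ker(A − (2)·I) = n − 2 = 1

Summary:
  λ = 2: algebraic multiplicity = 3, geometric multiplicity = 1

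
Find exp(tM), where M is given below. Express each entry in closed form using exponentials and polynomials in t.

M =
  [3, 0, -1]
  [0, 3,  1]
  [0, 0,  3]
e^{tM} =
  [exp(3*t), 0, -t*exp(3*t)]
  [0, exp(3*t), t*exp(3*t)]
  [0, 0, exp(3*t)]

Strategy: write M = P · J · P⁻¹ where J is a Jordan canonical form, so e^{tM} = P · e^{tJ} · P⁻¹, and e^{tJ} can be computed block-by-block.

M has Jordan form
J =
  [3, 1, 0]
  [0, 3, 0]
  [0, 0, 3]
(up to reordering of blocks).

Per-block formulas:
  For a 1×1 block at λ = 3: exp(t · [3]) = [e^(3t)].
  For a 2×2 Jordan block J_2(3): exp(t · J_2(3)) = e^(3t)·(I + t·N), where N is the 2×2 nilpotent shift.

After assembling e^{tJ} and conjugating by P, we get:

e^{tM} =
  [exp(3*t), 0, -t*exp(3*t)]
  [0, exp(3*t), t*exp(3*t)]
  [0, 0, exp(3*t)]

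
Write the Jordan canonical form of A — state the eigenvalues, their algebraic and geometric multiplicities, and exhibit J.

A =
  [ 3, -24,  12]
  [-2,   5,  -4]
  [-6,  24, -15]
J_1(-3) ⊕ J_1(-3) ⊕ J_1(-1)

The characteristic polynomial is
  det(x·I − A) = x^3 + 7*x^2 + 15*x + 9 = (x + 1)*(x + 3)^2

Eigenvalues and multiplicities (the geometric multiplicity of λ is n − rank(A − λI), which equals the number of Jordan blocks for λ):
  λ = -3: algebraic multiplicity = 2, geometric multiplicity = 2
  λ = -1: algebraic multiplicity = 1, geometric multiplicity = 1

Determining the block sizes for each eigenvalue:
  λ = -3: gm = am = 2, so every block has size 1 → block sizes [1, 1]
  λ = -1: one block (gm = 1), so the single block has size am = 1 → block sizes [1]

Assembling the blocks gives a Jordan form
J =
  [-3,  0,  0]
  [ 0, -3,  0]
  [ 0,  0, -1]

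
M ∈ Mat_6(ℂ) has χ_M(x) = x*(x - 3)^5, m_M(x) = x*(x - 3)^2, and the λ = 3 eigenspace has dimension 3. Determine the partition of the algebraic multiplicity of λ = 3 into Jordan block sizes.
Block sizes for λ = 3: [2, 2, 1]

Step 1 — from the characteristic polynomial, algebraic multiplicity of λ = 3 is 5. From dim ker(M − (3)·I) = 3, there are exactly 3 Jordan blocks for λ = 3.
Step 2 — from the minimal polynomial, the factor (x − 3)^2 tells us the largest block for λ = 3 has size 2.
Step 3 — with total size 5, 3 blocks, and largest block 2, the block sizes (in nonincreasing order) are [2, 2, 1].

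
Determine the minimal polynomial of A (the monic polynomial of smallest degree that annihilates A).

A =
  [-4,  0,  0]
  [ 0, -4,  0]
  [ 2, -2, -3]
x^2 + 7*x + 12

The characteristic polynomial is χ_A(x) = (x + 3)*(x + 4)^2, so the eigenvalues are known. The minimal polynomial is
  m_A(x) = Π_λ (x − λ)^{k_λ}
where k_λ is the size of the *largest* Jordan block for λ (equivalently, the smallest k with (A − λI)^k v = 0 for every generalised eigenvector v of λ).

  λ = -4: largest Jordan block has size 1, contributing (x + 4)
  λ = -3: largest Jordan block has size 1, contributing (x + 3)

So m_A(x) = (x + 3)*(x + 4) = x^2 + 7*x + 12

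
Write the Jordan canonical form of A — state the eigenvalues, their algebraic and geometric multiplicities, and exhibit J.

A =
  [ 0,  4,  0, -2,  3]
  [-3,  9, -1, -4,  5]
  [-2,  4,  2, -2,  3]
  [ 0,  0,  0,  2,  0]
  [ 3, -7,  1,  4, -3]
J_3(2) ⊕ J_1(2) ⊕ J_1(2)

The characteristic polynomial is
  det(x·I − A) = x^5 - 10*x^4 + 40*x^3 - 80*x^2 + 80*x - 32 = (x - 2)^5

Eigenvalues and multiplicities (the geometric multiplicity of λ is n − rank(A − λI), which equals the number of Jordan blocks for λ):
  λ = 2: algebraic multiplicity = 5, geometric multiplicity = 3

Determining the block sizes for each eigenvalue:
  λ = 2: with am = 5 and gm = 3, the partition is not yet determined (e.g. several partitions of 5 into 3 parts exist). Let N = A − (2)·I. Computing rank(N^1) = 2, rank(N^2) = 1, rank(N^3) = 0; the number of blocks of size ≥ j is rank(N^{j−1}) − rank(N^j), giving [3, 1, 1]. So we have 1 block(s) of size 3, 2 block(s) of size 1 → block sizes [3, 1, 1]

Assembling the blocks gives a Jordan form
J =
  [2, 1, 0, 0, 0]
  [0, 2, 1, 0, 0]
  [0, 0, 2, 0, 0]
  [0, 0, 0, 2, 0]
  [0, 0, 0, 0, 2]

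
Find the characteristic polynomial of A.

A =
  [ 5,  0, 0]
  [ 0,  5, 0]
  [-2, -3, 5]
x^3 - 15*x^2 + 75*x - 125

Expanding det(x·I − A) (e.g. by cofactor expansion or by noting that A is similar to its Jordan form J, which has the same characteristic polynomial as A) gives
  χ_A(x) = x^3 - 15*x^2 + 75*x - 125
which factors as (x - 5)^3. The eigenvalues (with algebraic multiplicities) are λ = 5 with multiplicity 3.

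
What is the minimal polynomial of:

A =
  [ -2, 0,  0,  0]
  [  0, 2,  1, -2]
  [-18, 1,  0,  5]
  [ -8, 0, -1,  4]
x^4 - 4*x^3 + 16*x - 16

The characteristic polynomial is χ_A(x) = (x - 2)^3*(x + 2), so the eigenvalues are known. The minimal polynomial is
  m_A(x) = Π_λ (x − λ)^{k_λ}
where k_λ is the size of the *largest* Jordan block for λ (equivalently, the smallest k with (A − λI)^k v = 0 for every generalised eigenvector v of λ).

  λ = -2: largest Jordan block has size 1, contributing (x + 2)
  λ = 2: largest Jordan block has size 3, contributing (x − 2)^3

So m_A(x) = (x - 2)^3*(x + 2) = x^4 - 4*x^3 + 16*x - 16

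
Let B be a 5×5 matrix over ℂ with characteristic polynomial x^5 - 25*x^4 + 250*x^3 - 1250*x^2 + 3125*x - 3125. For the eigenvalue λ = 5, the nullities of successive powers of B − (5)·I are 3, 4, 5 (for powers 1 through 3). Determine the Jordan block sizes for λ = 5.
Block sizes for λ = 5: [3, 1, 1]

From the dimensions of kernels of powers, the number of Jordan blocks of size at least j is d_j − d_{j−1} where d_j = dim ker(N^j) (with d_0 = 0). Computing the differences gives [3, 1, 1].
The number of blocks of size exactly k is (#blocks of size ≥ k) − (#blocks of size ≥ k + 1), so the partition is: 2 block(s) of size 1, 1 block(s) of size 3.
In nonincreasing order the block sizes are [3, 1, 1].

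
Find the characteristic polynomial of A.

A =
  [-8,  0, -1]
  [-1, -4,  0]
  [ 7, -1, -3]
x^3 + 15*x^2 + 75*x + 125

Expanding det(x·I − A) (e.g. by cofactor expansion or by noting that A is similar to its Jordan form J, which has the same characteristic polynomial as A) gives
  χ_A(x) = x^3 + 15*x^2 + 75*x + 125
which factors as (x + 5)^3. The eigenvalues (with algebraic multiplicities) are λ = -5 with multiplicity 3.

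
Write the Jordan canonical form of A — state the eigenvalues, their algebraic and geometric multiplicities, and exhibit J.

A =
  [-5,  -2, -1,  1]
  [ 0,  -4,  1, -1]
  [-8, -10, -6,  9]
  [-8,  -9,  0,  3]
J_3(-5) ⊕ J_1(3)

The characteristic polynomial is
  det(x·I − A) = x^4 + 12*x^3 + 30*x^2 - 100*x - 375 = (x - 3)*(x + 5)^3

Eigenvalues and multiplicities (the geometric multiplicity of λ is n − rank(A − λI), which equals the number of Jordan blocks for λ):
  λ = -5: algebraic multiplicity = 3, geometric multiplicity = 1
  λ = 3: algebraic multiplicity = 1, geometric multiplicity = 1

Determining the block sizes for each eigenvalue:
  λ = -5: one block (gm = 1), so the single block has size am = 3 → block sizes [3]
  λ = 3: one block (gm = 1), so the single block has size am = 1 → block sizes [1]

Assembling the blocks gives a Jordan form
J =
  [-5,  1,  0, 0]
  [ 0, -5,  1, 0]
  [ 0,  0, -5, 0]
  [ 0,  0,  0, 3]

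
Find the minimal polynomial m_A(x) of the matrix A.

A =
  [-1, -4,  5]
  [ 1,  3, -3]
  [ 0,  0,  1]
x^3 - 3*x^2 + 3*x - 1

The characteristic polynomial is χ_A(x) = (x - 1)^3, so the eigenvalues are known. The minimal polynomial is
  m_A(x) = Π_λ (x − λ)^{k_λ}
where k_λ is the size of the *largest* Jordan block for λ (equivalently, the smallest k with (A − λI)^k v = 0 for every generalised eigenvector v of λ).

  λ = 1: largest Jordan block has size 3, contributing (x − 1)^3

So m_A(x) = (x - 1)^3 = x^3 - 3*x^2 + 3*x - 1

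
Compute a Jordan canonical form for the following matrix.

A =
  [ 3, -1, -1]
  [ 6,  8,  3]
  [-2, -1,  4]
J_2(5) ⊕ J_1(5)

The characteristic polynomial is
  det(x·I − A) = x^3 - 15*x^2 + 75*x - 125 = (x - 5)^3

Eigenvalues and multiplicities (the geometric multiplicity of λ is n − rank(A − λI), which equals the number of Jordan blocks for λ):
  λ = 5: algebraic multiplicity = 3, geometric multiplicity = 2

Determining the block sizes for each eigenvalue:
  λ = 5: 2 blocks summing to 3 forces exactly one block of size 2 and the rest size 1 → block sizes [2, 1]

Assembling the blocks gives a Jordan form
J =
  [5, 1, 0]
  [0, 5, 0]
  [0, 0, 5]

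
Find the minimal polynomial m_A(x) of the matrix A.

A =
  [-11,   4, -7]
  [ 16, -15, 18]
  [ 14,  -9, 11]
x^3 + 15*x^2 + 75*x + 125

The characteristic polynomial is χ_A(x) = (x + 5)^3, so the eigenvalues are known. The minimal polynomial is
  m_A(x) = Π_λ (x − λ)^{k_λ}
where k_λ is the size of the *largest* Jordan block for λ (equivalently, the smallest k with (A − λI)^k v = 0 for every generalised eigenvector v of λ).

  λ = -5: largest Jordan block has size 3, contributing (x + 5)^3

So m_A(x) = (x + 5)^3 = x^3 + 15*x^2 + 75*x + 125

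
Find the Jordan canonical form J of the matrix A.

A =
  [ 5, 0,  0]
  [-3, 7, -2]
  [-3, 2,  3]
J_2(5) ⊕ J_1(5)

The characteristic polynomial is
  det(x·I − A) = x^3 - 15*x^2 + 75*x - 125 = (x - 5)^3

Eigenvalues and multiplicities (the geometric multiplicity of λ is n − rank(A − λI), which equals the number of Jordan blocks for λ):
  λ = 5: algebraic multiplicity = 3, geometric multiplicity = 2

Determining the block sizes for each eigenvalue:
  λ = 5: 2 blocks summing to 3 forces exactly one block of size 2 and the rest size 1 → block sizes [2, 1]

Assembling the blocks gives a Jordan form
J =
  [5, 1, 0]
  [0, 5, 0]
  [0, 0, 5]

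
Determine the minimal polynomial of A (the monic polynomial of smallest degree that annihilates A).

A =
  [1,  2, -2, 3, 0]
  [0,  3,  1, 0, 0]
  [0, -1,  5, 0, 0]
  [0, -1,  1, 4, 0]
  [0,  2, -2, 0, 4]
x^3 - 9*x^2 + 24*x - 16

The characteristic polynomial is χ_A(x) = (x - 4)^4*(x - 1), so the eigenvalues are known. The minimal polynomial is
  m_A(x) = Π_λ (x − λ)^{k_λ}
where k_λ is the size of the *largest* Jordan block for λ (equivalently, the smallest k with (A − λI)^k v = 0 for every generalised eigenvector v of λ).

  λ = 1: largest Jordan block has size 1, contributing (x − 1)
  λ = 4: largest Jordan block has size 2, contributing (x − 4)^2

So m_A(x) = (x - 4)^2*(x - 1) = x^3 - 9*x^2 + 24*x - 16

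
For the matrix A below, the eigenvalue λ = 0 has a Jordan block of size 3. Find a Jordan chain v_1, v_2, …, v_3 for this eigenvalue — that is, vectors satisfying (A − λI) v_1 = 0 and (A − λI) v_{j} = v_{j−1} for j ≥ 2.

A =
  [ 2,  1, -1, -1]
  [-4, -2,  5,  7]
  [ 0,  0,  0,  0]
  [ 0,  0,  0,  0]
A Jordan chain for λ = 0 of length 3:
v_1 = (3, -6, 0, 0)ᵀ
v_2 = (-1, 5, 0, 0)ᵀ
v_3 = (0, 0, 1, 0)ᵀ

Let N = A − (0)·I. We want v_3 with N^3 v_3 = 0 but N^2 v_3 ≠ 0; then v_{j-1} := N · v_j for j = 3, …, 2.

Pick v_3 = (0, 0, 1, 0)ᵀ.
Then v_2 = N · v_3 = (-1, 5, 0, 0)ᵀ.
Then v_1 = N · v_2 = (3, -6, 0, 0)ᵀ.

Sanity check: (A − (0)·I) v_1 = (0, 0, 0, 0)ᵀ = 0. ✓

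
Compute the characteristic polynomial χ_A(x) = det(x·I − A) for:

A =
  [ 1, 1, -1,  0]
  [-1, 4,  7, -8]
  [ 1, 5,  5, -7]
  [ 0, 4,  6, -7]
x^4 - 3*x^3

Expanding det(x·I − A) (e.g. by cofactor expansion or by noting that A is similar to its Jordan form J, which has the same characteristic polynomial as A) gives
  χ_A(x) = x^4 - 3*x^3
which factors as x^3*(x - 3). The eigenvalues (with algebraic multiplicities) are λ = 0 with multiplicity 3, λ = 3 with multiplicity 1.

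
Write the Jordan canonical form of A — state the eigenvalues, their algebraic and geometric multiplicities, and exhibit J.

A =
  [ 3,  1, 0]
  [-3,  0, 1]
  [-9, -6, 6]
J_3(3)

The characteristic polynomial is
  det(x·I − A) = x^3 - 9*x^2 + 27*x - 27 = (x - 3)^3

Eigenvalues and multiplicities (the geometric multiplicity of λ is n − rank(A − λI), which equals the number of Jordan blocks for λ):
  λ = 3: algebraic multiplicity = 3, geometric multiplicity = 1

Determining the block sizes for each eigenvalue:
  λ = 3: one block (gm = 1), so the single block has size am = 3 → block sizes [3]

Assembling the blocks gives a Jordan form
J =
  [3, 1, 0]
  [0, 3, 1]
  [0, 0, 3]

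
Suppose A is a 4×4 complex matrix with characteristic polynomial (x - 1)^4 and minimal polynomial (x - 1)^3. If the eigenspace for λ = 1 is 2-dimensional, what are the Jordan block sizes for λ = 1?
Block sizes for λ = 1: [3, 1]

Step 1 — from the characteristic polynomial, algebraic multiplicity of λ = 1 is 4. From dim ker(A − (1)·I) = 2, there are exactly 2 Jordan blocks for λ = 1.
Step 2 — from the minimal polynomial, the factor (x − 1)^3 tells us the largest block for λ = 1 has size 3.
Step 3 — with total size 4, 2 blocks, and largest block 3, the block sizes (in nonincreasing order) are [3, 1].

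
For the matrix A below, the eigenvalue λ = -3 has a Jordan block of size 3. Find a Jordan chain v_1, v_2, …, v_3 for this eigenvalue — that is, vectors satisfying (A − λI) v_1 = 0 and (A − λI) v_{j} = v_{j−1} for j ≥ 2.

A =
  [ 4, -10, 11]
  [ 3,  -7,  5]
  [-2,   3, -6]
A Jordan chain for λ = -3 of length 3:
v_1 = (-3, -1, 1)ᵀ
v_2 = (7, 3, -2)ᵀ
v_3 = (1, 0, 0)ᵀ

Let N = A − (-3)·I. We want v_3 with N^3 v_3 = 0 but N^2 v_3 ≠ 0; then v_{j-1} := N · v_j for j = 3, …, 2.

Pick v_3 = (1, 0, 0)ᵀ.
Then v_2 = N · v_3 = (7, 3, -2)ᵀ.
Then v_1 = N · v_2 = (-3, -1, 1)ᵀ.

Sanity check: (A − (-3)·I) v_1 = (0, 0, 0)ᵀ = 0. ✓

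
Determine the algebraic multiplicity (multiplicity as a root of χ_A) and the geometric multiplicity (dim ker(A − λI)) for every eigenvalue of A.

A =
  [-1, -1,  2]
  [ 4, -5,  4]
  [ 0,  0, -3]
λ = -3: alg = 3, geom = 2

Step 1 — factor the characteristic polynomial to read off the algebraic multiplicities:
  χ_A(x) = (x + 3)^3

Step 2 — compute geometric multiplicities via the rank-nullity identity g(λ) = n − rank(A − λI):
  rank(A − (-3)·I) = 1, so dim ker(A − (-3)·I) = n − 1 = 2

Summary:
  λ = -3: algebraic multiplicity = 3, geometric multiplicity = 2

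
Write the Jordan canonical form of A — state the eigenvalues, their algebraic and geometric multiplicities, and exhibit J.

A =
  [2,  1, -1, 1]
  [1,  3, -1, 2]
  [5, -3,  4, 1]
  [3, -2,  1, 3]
J_2(3) ⊕ J_2(3)

The characteristic polynomial is
  det(x·I − A) = x^4 - 12*x^3 + 54*x^2 - 108*x + 81 = (x - 3)^4

Eigenvalues and multiplicities (the geometric multiplicity of λ is n − rank(A − λI), which equals the number of Jordan blocks for λ):
  λ = 3: algebraic multiplicity = 4, geometric multiplicity = 2

Determining the block sizes for each eigenvalue:
  λ = 3: with am = 4 and gm = 2, the partition is not yet determined (e.g. several partitions of 4 into 2 parts exist). Let N = A − (3)·I. Computing rank(N^1) = 2, rank(N^2) = 0; the number of blocks of size ≥ j is rank(N^{j−1}) − rank(N^j), giving [2, 2]. So we have 2 block(s) of size 2 → block sizes [2, 2]

Assembling the blocks gives a Jordan form
J =
  [3, 1, 0, 0]
  [0, 3, 0, 0]
  [0, 0, 3, 1]
  [0, 0, 0, 3]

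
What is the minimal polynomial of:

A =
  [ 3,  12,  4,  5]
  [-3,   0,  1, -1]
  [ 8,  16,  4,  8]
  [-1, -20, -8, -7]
x^2

The characteristic polynomial is χ_A(x) = x^4, so the eigenvalues are known. The minimal polynomial is
  m_A(x) = Π_λ (x − λ)^{k_λ}
where k_λ is the size of the *largest* Jordan block for λ (equivalently, the smallest k with (A − λI)^k v = 0 for every generalised eigenvector v of λ).

  λ = 0: largest Jordan block has size 2, contributing (x − 0)^2

So m_A(x) = x^2 = x^2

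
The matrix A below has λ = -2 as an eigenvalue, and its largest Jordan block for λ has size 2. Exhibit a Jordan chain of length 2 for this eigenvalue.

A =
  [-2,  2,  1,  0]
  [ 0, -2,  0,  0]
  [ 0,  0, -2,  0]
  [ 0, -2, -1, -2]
A Jordan chain for λ = -2 of length 2:
v_1 = (2, 0, 0, -2)ᵀ
v_2 = (0, 1, 0, 0)ᵀ

Let N = A − (-2)·I. We want v_2 with N^2 v_2 = 0 but N^1 v_2 ≠ 0; then v_{j-1} := N · v_j for j = 2, …, 2.

Pick v_2 = (0, 1, 0, 0)ᵀ.
Then v_1 = N · v_2 = (2, 0, 0, -2)ᵀ.

Sanity check: (A − (-2)·I) v_1 = (0, 0, 0, 0)ᵀ = 0. ✓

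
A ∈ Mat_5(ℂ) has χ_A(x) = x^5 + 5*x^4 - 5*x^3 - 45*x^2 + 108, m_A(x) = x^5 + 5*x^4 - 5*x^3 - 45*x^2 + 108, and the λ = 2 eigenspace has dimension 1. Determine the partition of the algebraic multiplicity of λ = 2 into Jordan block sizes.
Block sizes for λ = 2: [2]

Step 1 — from the characteristic polynomial, algebraic multiplicity of λ = 2 is 2. From dim ker(A − (2)·I) = 1, there are exactly 1 Jordan blocks for λ = 2.
Step 2 — from the minimal polynomial, the factor (x − 2)^2 tells us the largest block for λ = 2 has size 2.
Step 3 — with total size 2, 1 blocks, and largest block 2, the block sizes (in nonincreasing order) are [2].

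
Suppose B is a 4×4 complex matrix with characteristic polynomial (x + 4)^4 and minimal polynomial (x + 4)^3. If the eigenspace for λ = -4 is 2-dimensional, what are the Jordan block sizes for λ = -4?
Block sizes for λ = -4: [3, 1]

Step 1 — from the characteristic polynomial, algebraic multiplicity of λ = -4 is 4. From dim ker(B − (-4)·I) = 2, there are exactly 2 Jordan blocks for λ = -4.
Step 2 — from the minimal polynomial, the factor (x + 4)^3 tells us the largest block for λ = -4 has size 3.
Step 3 — with total size 4, 2 blocks, and largest block 3, the block sizes (in nonincreasing order) are [3, 1].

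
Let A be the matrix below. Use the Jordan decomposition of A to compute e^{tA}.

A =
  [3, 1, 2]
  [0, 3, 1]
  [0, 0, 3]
e^{tA} =
  [exp(3*t), t*exp(3*t), t^2*exp(3*t)/2 + 2*t*exp(3*t)]
  [0, exp(3*t), t*exp(3*t)]
  [0, 0, exp(3*t)]

Strategy: write A = P · J · P⁻¹ where J is a Jordan canonical form, so e^{tA} = P · e^{tJ} · P⁻¹, and e^{tJ} can be computed block-by-block.

A has Jordan form
J =
  [3, 1, 0]
  [0, 3, 1]
  [0, 0, 3]
(up to reordering of blocks).

Per-block formulas:
  For a 3×3 Jordan block J_3(3): exp(t · J_3(3)) = e^(3t)·(I + t·N + (t^2/2)·N^2), where N is the 3×3 nilpotent shift.

After assembling e^{tJ} and conjugating by P, we get:

e^{tA} =
  [exp(3*t), t*exp(3*t), t^2*exp(3*t)/2 + 2*t*exp(3*t)]
  [0, exp(3*t), t*exp(3*t)]
  [0, 0, exp(3*t)]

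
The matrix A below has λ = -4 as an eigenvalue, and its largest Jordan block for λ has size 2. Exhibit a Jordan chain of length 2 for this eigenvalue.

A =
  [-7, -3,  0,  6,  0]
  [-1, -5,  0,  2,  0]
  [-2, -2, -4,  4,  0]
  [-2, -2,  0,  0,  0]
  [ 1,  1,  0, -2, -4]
A Jordan chain for λ = -4 of length 2:
v_1 = (-3, -1, -2, -2, 1)ᵀ
v_2 = (1, 0, 0, 0, 0)ᵀ

Let N = A − (-4)·I. We want v_2 with N^2 v_2 = 0 but N^1 v_2 ≠ 0; then v_{j-1} := N · v_j for j = 2, …, 2.

Pick v_2 = (1, 0, 0, 0, 0)ᵀ.
Then v_1 = N · v_2 = (-3, -1, -2, -2, 1)ᵀ.

Sanity check: (A − (-4)·I) v_1 = (0, 0, 0, 0, 0)ᵀ = 0. ✓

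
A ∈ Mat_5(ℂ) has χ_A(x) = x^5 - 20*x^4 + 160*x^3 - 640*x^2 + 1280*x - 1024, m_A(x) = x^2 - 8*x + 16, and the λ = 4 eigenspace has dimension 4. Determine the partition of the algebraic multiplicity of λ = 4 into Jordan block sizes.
Block sizes for λ = 4: [2, 1, 1, 1]

Step 1 — from the characteristic polynomial, algebraic multiplicity of λ = 4 is 5. From dim ker(A − (4)·I) = 4, there are exactly 4 Jordan blocks for λ = 4.
Step 2 — from the minimal polynomial, the factor (x − 4)^2 tells us the largest block for λ = 4 has size 2.
Step 3 — with total size 5, 4 blocks, and largest block 2, the block sizes (in nonincreasing order) are [2, 1, 1, 1].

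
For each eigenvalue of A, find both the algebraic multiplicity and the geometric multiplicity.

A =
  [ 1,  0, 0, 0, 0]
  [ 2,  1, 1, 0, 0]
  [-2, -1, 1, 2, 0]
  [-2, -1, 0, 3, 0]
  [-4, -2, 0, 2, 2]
λ = 1: alg = 2, geom = 2; λ = 2: alg = 3, geom = 2

Step 1 — factor the characteristic polynomial to read off the algebraic multiplicities:
  χ_A(x) = (x - 2)^3*(x - 1)^2

Step 2 — compute geometric multiplicities via the rank-nullity identity g(λ) = n − rank(A − λI):
  rank(A − (1)·I) = 3, so dim ker(A − (1)·I) = n − 3 = 2
  rank(A − (2)·I) = 3, so dim ker(A − (2)·I) = n − 3 = 2

Summary:
  λ = 1: algebraic multiplicity = 2, geometric multiplicity = 2
  λ = 2: algebraic multiplicity = 3, geometric multiplicity = 2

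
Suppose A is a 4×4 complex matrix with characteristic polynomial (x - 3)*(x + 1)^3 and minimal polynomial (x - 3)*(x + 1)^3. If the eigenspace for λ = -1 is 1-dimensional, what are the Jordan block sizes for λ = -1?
Block sizes for λ = -1: [3]

Step 1 — from the characteristic polynomial, algebraic multiplicity of λ = -1 is 3. From dim ker(A − (-1)·I) = 1, there are exactly 1 Jordan blocks for λ = -1.
Step 2 — from the minimal polynomial, the factor (x + 1)^3 tells us the largest block for λ = -1 has size 3.
Step 3 — with total size 3, 1 blocks, and largest block 3, the block sizes (in nonincreasing order) are [3].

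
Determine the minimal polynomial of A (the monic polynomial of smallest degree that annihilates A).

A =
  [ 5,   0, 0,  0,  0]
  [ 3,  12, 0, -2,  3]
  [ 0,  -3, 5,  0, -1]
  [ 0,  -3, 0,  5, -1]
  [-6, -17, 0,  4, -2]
x^3 - 15*x^2 + 75*x - 125

The characteristic polynomial is χ_A(x) = (x - 5)^5, so the eigenvalues are known. The minimal polynomial is
  m_A(x) = Π_λ (x − λ)^{k_λ}
where k_λ is the size of the *largest* Jordan block for λ (equivalently, the smallest k with (A − λI)^k v = 0 for every generalised eigenvector v of λ).

  λ = 5: largest Jordan block has size 3, contributing (x − 5)^3

So m_A(x) = (x - 5)^3 = x^3 - 15*x^2 + 75*x - 125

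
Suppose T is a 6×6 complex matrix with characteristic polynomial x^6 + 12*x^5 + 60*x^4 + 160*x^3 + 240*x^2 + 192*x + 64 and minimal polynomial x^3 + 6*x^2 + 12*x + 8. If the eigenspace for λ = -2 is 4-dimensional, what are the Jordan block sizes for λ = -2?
Block sizes for λ = -2: [3, 1, 1, 1]

Step 1 — from the characteristic polynomial, algebraic multiplicity of λ = -2 is 6. From dim ker(T − (-2)·I) = 4, there are exactly 4 Jordan blocks for λ = -2.
Step 2 — from the minimal polynomial, the factor (x + 2)^3 tells us the largest block for λ = -2 has size 3.
Step 3 — with total size 6, 4 blocks, and largest block 3, the block sizes (in nonincreasing order) are [3, 1, 1, 1].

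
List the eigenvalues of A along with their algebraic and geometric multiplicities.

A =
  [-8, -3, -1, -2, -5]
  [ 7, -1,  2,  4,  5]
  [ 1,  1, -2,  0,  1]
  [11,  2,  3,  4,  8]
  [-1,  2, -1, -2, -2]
λ = -2: alg = 4, geom = 3; λ = -1: alg = 1, geom = 1

Step 1 — factor the characteristic polynomial to read off the algebraic multiplicities:
  χ_A(x) = (x + 1)*(x + 2)^4

Step 2 — compute geometric multiplicities via the rank-nullity identity g(λ) = n − rank(A − λI):
  rank(A − (-2)·I) = 2, so dim ker(A − (-2)·I) = n − 2 = 3
  rank(A − (-1)·I) = 4, so dim ker(A − (-1)·I) = n − 4 = 1

Summary:
  λ = -2: algebraic multiplicity = 4, geometric multiplicity = 3
  λ = -1: algebraic multiplicity = 1, geometric multiplicity = 1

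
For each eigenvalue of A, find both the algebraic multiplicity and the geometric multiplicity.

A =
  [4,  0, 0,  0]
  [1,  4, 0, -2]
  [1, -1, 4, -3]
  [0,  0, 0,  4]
λ = 4: alg = 4, geom = 2

Step 1 — factor the characteristic polynomial to read off the algebraic multiplicities:
  χ_A(x) = (x - 4)^4

Step 2 — compute geometric multiplicities via the rank-nullity identity g(λ) = n − rank(A − λI):
  rank(A − (4)·I) = 2, so dim ker(A − (4)·I) = n − 2 = 2

Summary:
  λ = 4: algebraic multiplicity = 4, geometric multiplicity = 2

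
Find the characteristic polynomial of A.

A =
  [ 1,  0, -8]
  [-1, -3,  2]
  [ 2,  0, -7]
x^3 + 9*x^2 + 27*x + 27

Expanding det(x·I − A) (e.g. by cofactor expansion or by noting that A is similar to its Jordan form J, which has the same characteristic polynomial as A) gives
  χ_A(x) = x^3 + 9*x^2 + 27*x + 27
which factors as (x + 3)^3. The eigenvalues (with algebraic multiplicities) are λ = -3 with multiplicity 3.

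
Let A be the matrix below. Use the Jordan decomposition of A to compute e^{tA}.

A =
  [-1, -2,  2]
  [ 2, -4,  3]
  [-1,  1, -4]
e^{tA} =
  [-t^2*exp(-3*t) + 2*t*exp(-3*t) + exp(-3*t), -2*t*exp(-3*t), -2*t^2*exp(-3*t) + 2*t*exp(-3*t)]
  [-t^2*exp(-3*t)/2 + 2*t*exp(-3*t), -t*exp(-3*t) + exp(-3*t), -t^2*exp(-3*t) + 3*t*exp(-3*t)]
  [t^2*exp(-3*t)/2 - t*exp(-3*t), t*exp(-3*t), t^2*exp(-3*t) - t*exp(-3*t) + exp(-3*t)]

Strategy: write A = P · J · P⁻¹ where J is a Jordan canonical form, so e^{tA} = P · e^{tJ} · P⁻¹, and e^{tJ} can be computed block-by-block.

A has Jordan form
J =
  [-3,  1,  0]
  [ 0, -3,  1]
  [ 0,  0, -3]
(up to reordering of blocks).

Per-block formulas:
  For a 3×3 Jordan block J_3(-3): exp(t · J_3(-3)) = e^(-3t)·(I + t·N + (t^2/2)·N^2), where N is the 3×3 nilpotent shift.

After assembling e^{tJ} and conjugating by P, we get:

e^{tA} =
  [-t^2*exp(-3*t) + 2*t*exp(-3*t) + exp(-3*t), -2*t*exp(-3*t), -2*t^2*exp(-3*t) + 2*t*exp(-3*t)]
  [-t^2*exp(-3*t)/2 + 2*t*exp(-3*t), -t*exp(-3*t) + exp(-3*t), -t^2*exp(-3*t) + 3*t*exp(-3*t)]
  [t^2*exp(-3*t)/2 - t*exp(-3*t), t*exp(-3*t), t^2*exp(-3*t) - t*exp(-3*t) + exp(-3*t)]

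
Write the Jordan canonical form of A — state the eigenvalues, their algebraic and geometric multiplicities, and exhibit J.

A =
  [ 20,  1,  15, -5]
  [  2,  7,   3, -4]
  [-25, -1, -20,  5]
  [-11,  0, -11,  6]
J_1(-5) ⊕ J_3(6)

The characteristic polynomial is
  det(x·I − A) = x^4 - 13*x^3 + 18*x^2 + 324*x - 1080 = (x - 6)^3*(x + 5)

Eigenvalues and multiplicities (the geometric multiplicity of λ is n − rank(A − λI), which equals the number of Jordan blocks for λ):
  λ = -5: algebraic multiplicity = 1, geometric multiplicity = 1
  λ = 6: algebraic multiplicity = 3, geometric multiplicity = 1

Determining the block sizes for each eigenvalue:
  λ = -5: one block (gm = 1), so the single block has size am = 1 → block sizes [1]
  λ = 6: one block (gm = 1), so the single block has size am = 3 → block sizes [3]

Assembling the blocks gives a Jordan form
J =
  [-5, 0, 0, 0]
  [ 0, 6, 1, 0]
  [ 0, 0, 6, 1]
  [ 0, 0, 0, 6]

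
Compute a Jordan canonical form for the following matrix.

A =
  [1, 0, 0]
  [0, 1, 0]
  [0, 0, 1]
J_1(1) ⊕ J_1(1) ⊕ J_1(1)

The characteristic polynomial is
  det(x·I − A) = x^3 - 3*x^2 + 3*x - 1 = (x - 1)^3

Eigenvalues and multiplicities (the geometric multiplicity of λ is n − rank(A − λI), which equals the number of Jordan blocks for λ):
  λ = 1: algebraic multiplicity = 3, geometric multiplicity = 3

Determining the block sizes for each eigenvalue:
  λ = 1: gm = am = 3, so every block has size 1 → block sizes [1, 1, 1]

Assembling the blocks gives a Jordan form
J =
  [1, 0, 0]
  [0, 1, 0]
  [0, 0, 1]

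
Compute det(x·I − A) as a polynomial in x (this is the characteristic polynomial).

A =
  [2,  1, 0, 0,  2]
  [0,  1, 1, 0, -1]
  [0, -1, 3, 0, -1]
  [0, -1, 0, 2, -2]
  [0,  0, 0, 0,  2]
x^5 - 10*x^4 + 40*x^3 - 80*x^2 + 80*x - 32

Expanding det(x·I − A) (e.g. by cofactor expansion or by noting that A is similar to its Jordan form J, which has the same characteristic polynomial as A) gives
  χ_A(x) = x^5 - 10*x^4 + 40*x^3 - 80*x^2 + 80*x - 32
which factors as (x - 2)^5. The eigenvalues (with algebraic multiplicities) are λ = 2 with multiplicity 5.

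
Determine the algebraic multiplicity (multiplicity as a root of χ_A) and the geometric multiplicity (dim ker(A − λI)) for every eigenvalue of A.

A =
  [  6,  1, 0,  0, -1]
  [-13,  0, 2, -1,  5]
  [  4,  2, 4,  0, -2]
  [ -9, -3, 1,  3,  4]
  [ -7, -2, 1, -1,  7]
λ = 4: alg = 5, geom = 2

Step 1 — factor the characteristic polynomial to read off the algebraic multiplicities:
  χ_A(x) = (x - 4)^5

Step 2 — compute geometric multiplicities via the rank-nullity identity g(λ) = n − rank(A − λI):
  rank(A − (4)·I) = 3, so dim ker(A − (4)·I) = n − 3 = 2

Summary:
  λ = 4: algebraic multiplicity = 5, geometric multiplicity = 2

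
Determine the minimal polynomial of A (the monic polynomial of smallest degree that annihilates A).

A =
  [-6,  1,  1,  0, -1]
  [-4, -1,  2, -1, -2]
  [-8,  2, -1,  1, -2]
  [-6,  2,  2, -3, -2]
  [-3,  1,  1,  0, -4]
x^2 + 6*x + 9

The characteristic polynomial is χ_A(x) = (x + 3)^5, so the eigenvalues are known. The minimal polynomial is
  m_A(x) = Π_λ (x − λ)^{k_λ}
where k_λ is the size of the *largest* Jordan block for λ (equivalently, the smallest k with (A − λI)^k v = 0 for every generalised eigenvector v of λ).

  λ = -3: largest Jordan block has size 2, contributing (x + 3)^2

So m_A(x) = (x + 3)^2 = x^2 + 6*x + 9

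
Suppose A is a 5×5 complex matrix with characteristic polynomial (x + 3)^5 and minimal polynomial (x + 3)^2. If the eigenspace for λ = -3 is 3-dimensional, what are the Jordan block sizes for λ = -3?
Block sizes for λ = -3: [2, 2, 1]

Step 1 — from the characteristic polynomial, algebraic multiplicity of λ = -3 is 5. From dim ker(A − (-3)·I) = 3, there are exactly 3 Jordan blocks for λ = -3.
Step 2 — from the minimal polynomial, the factor (x + 3)^2 tells us the largest block for λ = -3 has size 2.
Step 3 — with total size 5, 3 blocks, and largest block 2, the block sizes (in nonincreasing order) are [2, 2, 1].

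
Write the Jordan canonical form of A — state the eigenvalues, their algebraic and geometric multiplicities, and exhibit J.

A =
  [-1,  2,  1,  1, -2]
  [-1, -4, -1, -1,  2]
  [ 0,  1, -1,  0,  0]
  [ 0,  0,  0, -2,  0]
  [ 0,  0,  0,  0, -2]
J_3(-2) ⊕ J_1(-2) ⊕ J_1(-2)

The characteristic polynomial is
  det(x·I − A) = x^5 + 10*x^4 + 40*x^3 + 80*x^2 + 80*x + 32 = (x + 2)^5

Eigenvalues and multiplicities (the geometric multiplicity of λ is n − rank(A − λI), which equals the number of Jordan blocks for λ):
  λ = -2: algebraic multiplicity = 5, geometric multiplicity = 3

Determining the block sizes for each eigenvalue:
  λ = -2: with am = 5 and gm = 3, the partition is not yet determined (e.g. several partitions of 5 into 3 parts exist). Let N = A − (-2)·I. Computing rank(N^1) = 2, rank(N^2) = 1, rank(N^3) = 0; the number of blocks of size ≥ j is rank(N^{j−1}) − rank(N^j), giving [3, 1, 1]. So we have 1 block(s) of size 3, 2 block(s) of size 1 → block sizes [3, 1, 1]

Assembling the blocks gives a Jordan form
J =
  [-2,  1,  0,  0,  0]
  [ 0, -2,  1,  0,  0]
  [ 0,  0, -2,  0,  0]
  [ 0,  0,  0, -2,  0]
  [ 0,  0,  0,  0, -2]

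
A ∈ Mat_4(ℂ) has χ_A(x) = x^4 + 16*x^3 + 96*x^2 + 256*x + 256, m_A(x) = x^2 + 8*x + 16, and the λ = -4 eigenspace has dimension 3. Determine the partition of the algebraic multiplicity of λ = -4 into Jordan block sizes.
Block sizes for λ = -4: [2, 1, 1]

Step 1 — from the characteristic polynomial, algebraic multiplicity of λ = -4 is 4. From dim ker(A − (-4)·I) = 3, there are exactly 3 Jordan blocks for λ = -4.
Step 2 — from the minimal polynomial, the factor (x + 4)^2 tells us the largest block for λ = -4 has size 2.
Step 3 — with total size 4, 3 blocks, and largest block 2, the block sizes (in nonincreasing order) are [2, 1, 1].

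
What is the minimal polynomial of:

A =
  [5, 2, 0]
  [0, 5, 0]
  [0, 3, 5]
x^2 - 10*x + 25

The characteristic polynomial is χ_A(x) = (x - 5)^3, so the eigenvalues are known. The minimal polynomial is
  m_A(x) = Π_λ (x − λ)^{k_λ}
where k_λ is the size of the *largest* Jordan block for λ (equivalently, the smallest k with (A − λI)^k v = 0 for every generalised eigenvector v of λ).

  λ = 5: largest Jordan block has size 2, contributing (x − 5)^2

So m_A(x) = (x - 5)^2 = x^2 - 10*x + 25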